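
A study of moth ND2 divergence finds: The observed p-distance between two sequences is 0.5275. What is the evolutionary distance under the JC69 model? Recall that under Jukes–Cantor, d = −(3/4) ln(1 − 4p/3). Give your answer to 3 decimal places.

0.911

d = −(3/4) ln(1 − 4p/3) = −0.75 ln(1 − 0.703333) = −0.75 ln(0.296667)
  = −0.75 × (-1.215145) = 0.911359 substitutions/site.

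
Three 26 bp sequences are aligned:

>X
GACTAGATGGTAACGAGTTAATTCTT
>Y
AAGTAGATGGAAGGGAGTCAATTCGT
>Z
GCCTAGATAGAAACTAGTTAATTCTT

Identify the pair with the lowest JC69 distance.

X–Y: 7/26 differ, p = 0.269, d = 0.334.
X–Z: 4/26 differ, p = 0.154, d = 0.172.
Y–Z: 9/26 differ, p = 0.346, d = 0.464.
The smallest distance is between X and Z.

X and Z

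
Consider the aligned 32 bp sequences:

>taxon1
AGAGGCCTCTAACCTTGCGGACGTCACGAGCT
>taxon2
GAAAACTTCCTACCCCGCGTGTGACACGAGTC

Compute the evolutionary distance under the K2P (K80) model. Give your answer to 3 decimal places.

0.980

Of 32 sites, 12 differences are transitions and 3 are transversions, so P = 12/32 = 0.375 and Q = 3/32 = 0.09375.
Under the Kimura two-parameter model, d = −½ ln(1 − 2P − Q) − ¼ ln(1 − 2Q).
1 − 2P − Q = 0.15625, giving −½ ln(0.15625) = 0.928149.
1 − 2Q = 0.8125, giving −¼ ln(0.8125) = 0.051910.
d = 0.928149 + 0.051910 = 0.980059.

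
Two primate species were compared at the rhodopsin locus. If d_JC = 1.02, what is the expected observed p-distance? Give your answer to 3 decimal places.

0.558

p = (3/4)(1 − e^(−4d/3)) = 0.75 × (1 − e^(-1.36)) = 0.75 × (1 − 0.256661) = 0.557504.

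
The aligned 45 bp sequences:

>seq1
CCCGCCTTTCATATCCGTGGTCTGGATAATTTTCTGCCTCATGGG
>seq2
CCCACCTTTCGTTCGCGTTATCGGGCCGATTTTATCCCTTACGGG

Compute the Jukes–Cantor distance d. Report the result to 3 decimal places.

The sequences differ at 15 of 45 sites, so p = 15/45 ≈ 0.333333.
d = −(3/4) ln(1 − 4p/3) = −0.75 ln(1 − 0.444444) = −0.75 ln(0.555556)
  = −0.75 × (-0.587786) = 0.440840 substitutions/site.

0.441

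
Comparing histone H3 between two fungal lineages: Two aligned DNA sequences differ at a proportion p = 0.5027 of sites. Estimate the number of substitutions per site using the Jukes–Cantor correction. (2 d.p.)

d = −(3/4) ln(1 − 4p/3) = −0.75 ln(1 − 0.670267) = −0.75 ln(0.329733)
  = −0.75 × (-1.109472) = 0.832104 substitutions/site.

0.83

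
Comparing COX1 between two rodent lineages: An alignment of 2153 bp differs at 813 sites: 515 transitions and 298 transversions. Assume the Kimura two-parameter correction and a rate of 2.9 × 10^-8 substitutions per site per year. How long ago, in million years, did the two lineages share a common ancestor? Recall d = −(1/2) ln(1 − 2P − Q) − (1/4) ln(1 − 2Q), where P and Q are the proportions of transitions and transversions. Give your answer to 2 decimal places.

9.67

P = 515/2153 ≈ 0.239201 and Q = 298/2153 ≈ 0.138412.
Under the Kimura two-parameter model, d = −½ ln(1 − 2P − Q) − ¼ ln(1 − 2Q).
1 − 2P − Q = 0.383186, giving −½ ln(0.383186) = 0.479617.
1 − 2Q = 0.723176, giving −¼ ln(0.723176) = 0.081026.
d = 0.479617 + 0.081026 = 0.560643.
Under a molecular clock d = 2μt, so t = d/(2μ) = 0.560643 / (2 × 2.9 × 10^-8) = 9.67 million years.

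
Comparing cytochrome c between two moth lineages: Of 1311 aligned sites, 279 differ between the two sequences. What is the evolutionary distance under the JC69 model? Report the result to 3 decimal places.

0.250

p = 279/1311 ≈ 0.212815.
d = −(3/4) ln(1 − 4p/3) = −0.75 ln(1 − 0.283753) = −0.75 ln(0.716247)
  = −0.75 × (-0.333730) = 0.250298 substitutions/site.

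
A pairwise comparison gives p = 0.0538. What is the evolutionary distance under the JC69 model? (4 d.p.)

d = −(3/4) ln(1 − 4p/3) = −0.75 ln(1 − 0.071733) = −0.75 ln(0.928267)
  = −0.75 × (-0.074436) = 0.055827 substitutions/site.

0.0558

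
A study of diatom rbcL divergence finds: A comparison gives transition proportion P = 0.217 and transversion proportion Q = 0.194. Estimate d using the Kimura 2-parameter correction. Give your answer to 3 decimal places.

Under the Kimura two-parameter model, d = −½ ln(1 − 2P − Q) − ¼ ln(1 − 2Q).
1 − 2P − Q = 0.372, giving −½ ln(0.372) = 0.494431.
1 − 2Q = 0.612, giving −¼ ln(0.612) = 0.122756.
d = 0.494431 + 0.122756 = 0.617187.

0.617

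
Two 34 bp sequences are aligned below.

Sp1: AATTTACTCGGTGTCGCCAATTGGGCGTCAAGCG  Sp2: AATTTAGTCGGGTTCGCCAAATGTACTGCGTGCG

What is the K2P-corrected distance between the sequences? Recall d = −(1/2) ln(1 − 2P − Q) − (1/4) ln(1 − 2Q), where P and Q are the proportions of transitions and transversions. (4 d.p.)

Of 34 sites, 2 differences are transitions and 8 are transversions, so P = 2/34 ≈ 0.058824 and Q = 8/34 ≈ 0.235294.
Under the Kimura two-parameter model, d = −½ ln(1 − 2P − Q) − ¼ ln(1 − 2Q).
1 − 2P − Q = 0.647058, giving −½ ln(0.647058) = 0.217660.
1 − 2Q = 0.529412, giving −¼ ln(0.529412) = 0.158997.
d = 0.217660 + 0.158997 = 0.376657.

0.3767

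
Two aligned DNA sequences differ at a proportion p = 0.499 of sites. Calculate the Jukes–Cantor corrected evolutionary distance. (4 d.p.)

0.8210

d = −(3/4) ln(1 − 4p/3) = −0.75 ln(1 − 0.665333) = −0.75 ln(0.334667)
  = −0.75 × (-1.094619) = 0.820964 substitutions/site.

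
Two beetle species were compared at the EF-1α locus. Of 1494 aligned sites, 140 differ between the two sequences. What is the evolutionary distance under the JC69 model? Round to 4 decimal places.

0.1001

p = 140/1494 ≈ 0.093708.
d = −(3/4) ln(1 − 4p/3) = −0.75 ln(1 − 0.124944) = −0.75 ln(0.875056)
  = −0.75 × (-0.133467) = 0.100100 substitutions/site.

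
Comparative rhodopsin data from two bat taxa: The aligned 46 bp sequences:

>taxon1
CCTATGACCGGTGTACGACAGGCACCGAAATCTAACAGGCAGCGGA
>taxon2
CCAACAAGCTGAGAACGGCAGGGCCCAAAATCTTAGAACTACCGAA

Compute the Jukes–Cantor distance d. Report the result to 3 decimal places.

The sequences differ at 18 of 46 sites, so p = 18/46 ≈ 0.391304.
d = −(3/4) ln(1 − 4p/3) = −0.75 ln(1 − 0.521739) = −0.75 ln(0.478261)
  = −0.75 × (-0.737599) = 0.553199 substitutions/site.

0.553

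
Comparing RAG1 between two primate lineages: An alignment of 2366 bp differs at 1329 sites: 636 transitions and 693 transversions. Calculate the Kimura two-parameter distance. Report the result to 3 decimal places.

1.108

P = 636/2366 ≈ 0.268808 and Q = 693/2366 ≈ 0.292899.
Under the Kimura two-parameter model, d = −½ ln(1 − 2P − Q) − ¼ ln(1 − 2Q).
1 − 2P − Q = 0.169485, giving −½ ln(0.169485) = 0.887495.
1 − 2Q = 0.414202, giving −¼ ln(0.414202) = 0.220350.
d = 0.887495 + 0.220350 = 1.107845.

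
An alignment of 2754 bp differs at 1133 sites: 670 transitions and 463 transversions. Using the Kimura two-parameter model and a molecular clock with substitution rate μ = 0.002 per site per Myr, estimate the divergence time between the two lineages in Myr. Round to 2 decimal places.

P = 670/2754 ≈ 0.243282 and Q = 463/2754 ≈ 0.168119.
Under the Kimura two-parameter model, d = −½ ln(1 − 2P − Q) − ¼ ln(1 − 2Q).
1 − 2P − Q = 0.345317, giving −½ ln(0.345317) = 0.531646.
1 − 2Q = 0.663762, giving −¼ ln(0.663762) = 0.102458.
d = 0.531646 + 0.102458 = 0.634104.
Under a molecular clock d = 2μt, so t = d/(2μ) = 0.634104 / (2 × 0.002) = 158.53 Myr.

158.53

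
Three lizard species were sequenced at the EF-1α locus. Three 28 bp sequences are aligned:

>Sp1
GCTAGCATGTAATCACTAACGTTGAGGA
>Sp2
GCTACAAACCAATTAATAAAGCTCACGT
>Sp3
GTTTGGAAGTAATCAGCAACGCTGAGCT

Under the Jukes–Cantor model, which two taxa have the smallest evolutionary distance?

Sp1 and Sp3

Sp1–Sp2: 12/28 differ, p = 0.429, d = 0.635.
Sp1–Sp3: 9/28 differ, p = 0.321, d = 0.420.
Sp2–Sp3: 13/28 differ, p = 0.464, d = 0.724.
The smallest distance is between Sp1 and Sp3.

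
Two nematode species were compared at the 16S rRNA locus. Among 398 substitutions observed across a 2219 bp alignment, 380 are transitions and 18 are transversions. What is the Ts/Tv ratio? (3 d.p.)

21.111

R = 380/18 = 21.111111… ≈ 21.111 (to 3 d.p.).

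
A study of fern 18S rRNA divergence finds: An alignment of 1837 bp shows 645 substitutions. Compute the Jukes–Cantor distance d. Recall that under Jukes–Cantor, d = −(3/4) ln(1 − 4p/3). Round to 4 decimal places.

p = 645/1837 ≈ 0.351116.
d = −(3/4) ln(1 − 4p/3) = −0.75 ln(1 − 0.468155) = −0.75 ln(0.531845)
  = −0.75 × (-0.631403) = 0.473552 substitutions/site.

0.4736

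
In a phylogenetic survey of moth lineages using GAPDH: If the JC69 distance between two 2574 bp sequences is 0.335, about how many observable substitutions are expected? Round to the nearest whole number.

Invert JC69: p = (3/4)(1 − e^(−4d/3)) = 0.75 × (1 − e^(-0.446667)) = 0.75 × (1 − 0.639757) = 0.270182.
Expected differing sites = pL ≈ 0.270182 × 2574 = 695.448468 ≈ 695.

695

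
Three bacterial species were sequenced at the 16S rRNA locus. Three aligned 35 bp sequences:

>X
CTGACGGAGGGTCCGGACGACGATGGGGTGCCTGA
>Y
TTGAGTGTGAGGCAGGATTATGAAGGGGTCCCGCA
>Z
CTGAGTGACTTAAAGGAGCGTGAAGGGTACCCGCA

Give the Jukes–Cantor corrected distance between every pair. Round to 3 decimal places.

X–Y: 14/35 sites differ → p = 0.4, d = −0.75 ln(1 − 0.533333) = 0.571605 ≈ 0.572.
X–Z: 18/35 sites differ → p ≈ 0.514286, d = −0.75 ln(1 − 0.685715) = 0.868091 ≈ 0.868.
Y–Z: 12/35 sites differ → p ≈ 0.342857, d = −0.75 ln(1 − 0.457143) = 0.458182 ≈ 0.458.

d(X,Y) = 0.572, d(X,Z) = 0.868, d(Y,Z) = 0.458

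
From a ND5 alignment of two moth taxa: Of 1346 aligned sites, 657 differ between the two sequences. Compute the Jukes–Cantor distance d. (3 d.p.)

0.789

p = 657/1346 ≈ 0.488113.
d = −(3/4) ln(1 − 4p/3) = −0.75 ln(1 − 0.650817) = −0.75 ln(0.349183)
  = −0.75 × (-1.052159) = 0.789119 substitutions/site.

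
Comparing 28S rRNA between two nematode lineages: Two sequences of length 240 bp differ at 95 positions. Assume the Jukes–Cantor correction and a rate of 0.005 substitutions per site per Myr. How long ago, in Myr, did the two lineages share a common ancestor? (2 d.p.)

56.27

p = 95/240 ≈ 0.395833.
d = −(3/4) ln(1 − 4p/3) = −0.75 ln(1 − 0.527777) = −0.75 ln(0.472223)
  = −0.75 × (-0.750304) = 0.562728 substitutions/site.
Under a molecular clock d = 2μt, so t = d/(2μ) = 0.562728 / (2 × 0.005) = 56.27 Myr.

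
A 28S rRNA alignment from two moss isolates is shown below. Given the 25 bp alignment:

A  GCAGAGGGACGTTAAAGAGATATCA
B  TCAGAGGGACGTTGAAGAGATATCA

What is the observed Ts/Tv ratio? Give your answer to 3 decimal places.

Transitions are A↔G and C↔T; transversions are all other mismatches.
Transitions: 1. Transversions: 1.
R = 1/1 = 1.000.

1.000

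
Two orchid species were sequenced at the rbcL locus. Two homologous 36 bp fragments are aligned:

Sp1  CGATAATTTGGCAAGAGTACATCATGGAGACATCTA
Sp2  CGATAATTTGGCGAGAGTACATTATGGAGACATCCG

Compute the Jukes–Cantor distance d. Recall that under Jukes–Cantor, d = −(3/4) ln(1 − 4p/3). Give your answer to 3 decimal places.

0.120

The sequences differ at 4 of 36 sites (13, 23, 35, 36), so p = 4/36 ≈ 0.111111.
d = −(3/4) ln(1 − 4p/3) = −0.75 ln(1 − 0.148148) = −0.75 ln(0.851852)
  = −0.75 × (-0.160342) = 0.120257 substitutions/site.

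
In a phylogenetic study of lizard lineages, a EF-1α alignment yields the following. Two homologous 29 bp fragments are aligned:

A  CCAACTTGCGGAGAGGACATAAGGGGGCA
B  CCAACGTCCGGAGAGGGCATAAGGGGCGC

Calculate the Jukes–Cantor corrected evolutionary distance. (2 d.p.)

0.24

The sequences differ at 6 of 29 sites (6, 8, 17, 27, 28, 29), so p = 6/29 ≈ 0.206897.
d = −(3/4) ln(1 − 4p/3) = −0.75 ln(1 − 0.275863) = −0.75 ln(0.724137)
  = −0.75 × (-0.322775) = 0.242081 substitutions/site.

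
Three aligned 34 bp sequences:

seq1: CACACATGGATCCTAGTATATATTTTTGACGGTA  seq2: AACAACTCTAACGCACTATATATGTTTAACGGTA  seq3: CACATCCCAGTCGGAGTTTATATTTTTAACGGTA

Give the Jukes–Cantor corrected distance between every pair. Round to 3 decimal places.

seq1–seq2: 11/34 sites differ → p ≈ 0.323529, d = −0.75 ln(1 − 0.431372) = 0.423397 ≈ 0.423.
seq1–seq3: 10/34 sites differ → p ≈ 0.294118, d = −0.75 ln(1 − 0.392157) = 0.373379 ≈ 0.373.
seq2–seq3: 10/34 sites differ → p ≈ 0.294118, d = −0.75 ln(1 − 0.392157) = 0.373379 ≈ 0.373.

d(seq1,seq2) = 0.423, d(seq1,seq3) = 0.373, d(seq2,seq3) = 0.373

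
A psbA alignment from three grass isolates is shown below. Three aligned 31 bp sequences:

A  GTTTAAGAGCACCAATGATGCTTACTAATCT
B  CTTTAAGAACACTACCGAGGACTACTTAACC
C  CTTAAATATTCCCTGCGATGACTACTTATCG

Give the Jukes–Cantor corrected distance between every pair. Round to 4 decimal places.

A–B: 11/31 sites differ → p ≈ 0.354839, d = −0.75 ln(1 − 0.473119) = 0.480585 ≈ 0.4806.
A–C: 13/31 sites differ → p ≈ 0.419355, d = −0.75 ln(1 − 0.55914) = 0.614271 ≈ 0.6143.
B–C: 11/31 sites differ → p ≈ 0.354839, d = −0.75 ln(1 − 0.473119) = 0.480585 ≈ 0.4806.

d(A,B) = 0.4806, d(A,C) = 0.6143, d(B,C) = 0.4806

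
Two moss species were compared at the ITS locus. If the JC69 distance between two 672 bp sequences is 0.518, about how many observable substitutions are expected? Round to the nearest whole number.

Invert JC69: p = (3/4)(1 − e^(−4d/3)) = 0.75 × (1 − e^(-0.690667)) = 0.75 × (1 − 0.501242) = 0.374069.
Expected differing sites = pL ≈ 0.374069 × 672 = 251.374368 ≈ 251.

251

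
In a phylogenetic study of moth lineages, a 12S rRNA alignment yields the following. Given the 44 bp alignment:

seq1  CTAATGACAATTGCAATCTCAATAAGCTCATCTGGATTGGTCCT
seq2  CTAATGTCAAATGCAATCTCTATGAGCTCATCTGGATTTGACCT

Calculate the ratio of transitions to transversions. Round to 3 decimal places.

Transitions are A↔G and C↔T; transversions are all other mismatches.
Transitions: 1. Transversions: 5.
R = 1/5 = 0.200.

0.200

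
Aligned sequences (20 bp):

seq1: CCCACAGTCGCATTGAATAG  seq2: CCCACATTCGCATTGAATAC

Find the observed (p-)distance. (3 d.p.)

The sequences differ at 2 of 20 positions (sites 7, 20).
p = 2/20 = 0.100.

0.100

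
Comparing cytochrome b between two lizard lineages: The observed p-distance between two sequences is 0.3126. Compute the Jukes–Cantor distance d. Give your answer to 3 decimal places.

d = −(3/4) ln(1 − 4p/3) = −0.75 ln(1 − 0.4168) = −0.75 ln(0.5832)
  = −0.75 × (-0.539225) = 0.404419 substitutions/site.

0.404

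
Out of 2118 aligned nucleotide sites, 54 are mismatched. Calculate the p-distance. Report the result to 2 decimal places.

p = 54/2118 = 0.025495… ≈ 0.03 (to 2 d.p.).

0.03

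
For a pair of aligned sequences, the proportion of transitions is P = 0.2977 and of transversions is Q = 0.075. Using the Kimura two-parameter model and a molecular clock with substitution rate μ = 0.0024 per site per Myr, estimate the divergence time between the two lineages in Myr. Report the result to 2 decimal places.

124.08

Under the Kimura two-parameter model, d = −½ ln(1 − 2P − Q) − ¼ ln(1 − 2Q).
1 − 2P − Q = 0.3296, giving −½ ln(0.3296) = 0.554938.
1 − 2Q = 0.85, giving −¼ ln(0.85) = 0.040630.
d = 0.554938 + 0.040630 = 0.595568.
Under a molecular clock d = 2μt, so t = d/(2μ) = 0.595568 / (2 × 0.0024) = 124.08 Myr.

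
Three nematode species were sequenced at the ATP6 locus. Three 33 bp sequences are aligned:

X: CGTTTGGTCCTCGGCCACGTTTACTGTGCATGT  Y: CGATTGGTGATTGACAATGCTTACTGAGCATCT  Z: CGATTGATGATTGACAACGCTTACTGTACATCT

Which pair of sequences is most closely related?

Y and Z

X–Y: 10/33 differ, p = 0.303, d = 0.388.
X–Z: 10/33 differ, p = 0.303, d = 0.388.
Y–Z: 4/33 differ, p = 0.121, d = 0.132.
The smallest distance is between Y and Z.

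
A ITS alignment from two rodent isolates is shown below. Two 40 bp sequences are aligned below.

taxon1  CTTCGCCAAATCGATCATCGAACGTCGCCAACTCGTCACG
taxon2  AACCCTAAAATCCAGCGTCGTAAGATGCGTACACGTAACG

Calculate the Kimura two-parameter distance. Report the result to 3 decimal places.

0.635

Of 40 sites, 4 differences are transitions and 13 are transversions, so P = 4/40 = 0.1 and Q = 13/40 = 0.325.
Under the Kimura two-parameter model, d = −½ ln(1 − 2P − Q) − ¼ ln(1 − 2Q).
1 − 2P − Q = 0.475, giving −½ ln(0.475) = 0.372220.
1 − 2Q = 0.35, giving −¼ ln(0.35) = 0.262456.
d = 0.372220 + 0.262456 = 0.634676.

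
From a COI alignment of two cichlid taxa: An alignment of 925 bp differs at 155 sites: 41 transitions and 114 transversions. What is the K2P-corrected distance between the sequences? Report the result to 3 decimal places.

P = 41/925 ≈ 0.044324 and Q = 114/925 ≈ 0.123243.
Under the Kimura two-parameter model, d = −½ ln(1 − 2P − Q) − ¼ ln(1 − 2Q).
1 − 2P − Q = 0.788109, giving −½ ln(0.788109) = 0.119059.
1 − 2Q = 0.753514, giving −¼ ln(0.753514) = 0.070752.
d = 0.119059 + 0.070752 = 0.189811.

0.190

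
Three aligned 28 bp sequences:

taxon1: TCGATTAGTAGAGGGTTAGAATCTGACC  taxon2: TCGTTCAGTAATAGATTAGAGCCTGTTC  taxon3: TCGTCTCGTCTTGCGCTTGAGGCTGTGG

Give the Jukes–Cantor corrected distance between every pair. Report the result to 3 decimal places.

d(taxon1,taxon2) = 0.485, d(taxon1,taxon3) = 0.824, d(taxon2,taxon3) = 0.724

taxon1–taxon2: 10/28 sites differ → p ≈ 0.357143, d = −0.75 ln(1 − 0.476191) = 0.484971 ≈ 0.485.
taxon1–taxon3: 14/28 sites differ → p = 0.5, d = −0.75 ln(1 − 0.666667) = 0.823960 ≈ 0.824.
taxon2–taxon3: 13/28 sites differ → p ≈ 0.464286, d = −0.75 ln(1 − 0.619048) = 0.723811 ≈ 0.724.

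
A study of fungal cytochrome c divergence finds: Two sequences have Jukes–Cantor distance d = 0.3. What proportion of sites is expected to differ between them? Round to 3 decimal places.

p = (3/4)(1 − e^(−4d/3)) = 0.75 × (1 − e^(-0.4)) = 0.75 × (1 − 0.670320) = 0.247260.

0.247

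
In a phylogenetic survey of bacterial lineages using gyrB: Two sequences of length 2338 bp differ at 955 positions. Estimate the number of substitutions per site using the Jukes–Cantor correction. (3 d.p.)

0.590

p = 955/2338 ≈ 0.408469.
d = −(3/4) ln(1 − 4p/3) = −0.75 ln(1 − 0.544625) = −0.75 ln(0.455375)
  = −0.75 × (-0.786634) = 0.589976 substitutions/site.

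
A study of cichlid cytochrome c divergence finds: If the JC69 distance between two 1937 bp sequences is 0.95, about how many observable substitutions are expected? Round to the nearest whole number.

Invert JC69: p = (3/4)(1 − e^(−4d/3)) = 0.75 × (1 − e^(-1.266667)) = 0.75 × (1 − 0.281769) = 0.538673.
Expected differing sites = pL ≈ 0.538673 × 1937 = 1043.409601 ≈ 1043.

1043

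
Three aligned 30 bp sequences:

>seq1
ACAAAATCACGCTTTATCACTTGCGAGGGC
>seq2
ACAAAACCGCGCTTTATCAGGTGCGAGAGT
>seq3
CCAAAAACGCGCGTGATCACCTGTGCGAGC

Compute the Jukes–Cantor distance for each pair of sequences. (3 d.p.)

d(seq1,seq2) = 0.233, d(seq1,seq3) = 0.383, d(seq2,seq3) = 0.383

seq1–seq2: 6/30 sites differ → p = 0.2, d = −0.75 ln(1 − 0.266667) = 0.232617 ≈ 0.233.
seq1–seq3: 9/30 sites differ → p = 0.3, d = −0.75 ln(1 − 0.4) = 0.383119 ≈ 0.383.
seq2–seq3: 9/30 sites differ → p = 0.3, d = −0.75 ln(1 − 0.4) = 0.383119 ≈ 0.383.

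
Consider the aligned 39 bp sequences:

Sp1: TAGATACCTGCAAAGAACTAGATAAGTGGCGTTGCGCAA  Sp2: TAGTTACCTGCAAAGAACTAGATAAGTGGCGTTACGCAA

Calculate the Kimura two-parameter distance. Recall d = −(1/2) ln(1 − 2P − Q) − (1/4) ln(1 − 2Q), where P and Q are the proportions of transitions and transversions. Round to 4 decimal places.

Of 39 sites, 1 differences are transitions and 1 are transversions, so P = 1/39 ≈ 0.025641 and Q = 1/39 ≈ 0.025641.
Under the Kimura two-parameter model, d = −½ ln(1 − 2P − Q) − ¼ ln(1 − 2Q).
1 − 2P − Q = 0.923077, giving −½ ln(0.923077) = 0.040021.
1 − 2Q = 0.948718, giving −¼ ln(0.948718) = 0.013161.
d = 0.040021 + 0.013161 = 0.053182.

0.0532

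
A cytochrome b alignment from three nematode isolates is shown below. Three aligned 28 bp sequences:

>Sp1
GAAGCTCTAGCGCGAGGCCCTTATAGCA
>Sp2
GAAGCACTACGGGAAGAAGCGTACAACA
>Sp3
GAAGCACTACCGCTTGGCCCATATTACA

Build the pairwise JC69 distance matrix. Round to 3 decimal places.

d(Sp1,Sp2) = 0.556, d(Sp1,Sp3) = 0.304, d(Sp2,Sp3) = 0.485

Sp1–Sp2: 11/28 sites differ → p ≈ 0.392857, d = −0.75 ln(1 − 0.523809) = 0.556452 ≈ 0.556.
Sp1–Sp3: 7/28 sites differ → p = 0.25, d = −0.75 ln(1 − 0.333333) = 0.304098 ≈ 0.304.
Sp2–Sp3: 10/28 sites differ → p ≈ 0.357143, d = −0.75 ln(1 − 0.476191) = 0.484971 ≈ 0.485.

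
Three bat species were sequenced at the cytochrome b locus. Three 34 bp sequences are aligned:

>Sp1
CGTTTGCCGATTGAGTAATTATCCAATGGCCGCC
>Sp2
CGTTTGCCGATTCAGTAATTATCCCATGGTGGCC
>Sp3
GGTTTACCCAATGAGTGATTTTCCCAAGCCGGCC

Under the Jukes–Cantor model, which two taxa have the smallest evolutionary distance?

Sp1 and Sp2

Sp1–Sp2: 4/34 differ, p = 0.118, d = 0.128.
Sp1–Sp3: 10/34 differ, p = 0.294, d = 0.373.
Sp2–Sp3: 10/34 differ, p = 0.294, d = 0.373.
The smallest distance is between Sp1 and Sp2.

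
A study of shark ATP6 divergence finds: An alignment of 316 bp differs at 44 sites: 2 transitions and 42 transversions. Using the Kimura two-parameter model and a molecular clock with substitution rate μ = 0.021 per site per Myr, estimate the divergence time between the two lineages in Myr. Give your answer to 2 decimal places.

P = 2/316 ≈ 0.006329 and Q = 42/316 ≈ 0.132911.
Under the Kimura two-parameter model, d = −½ ln(1 − 2P − Q) − ¼ ln(1 − 2Q).
1 − 2P − Q = 0.854431, giving −½ ln(0.854431) = 0.078660.
1 − 2Q = 0.734178, giving −¼ ln(0.734178) = 0.077251.
d = 0.078660 + 0.077251 = 0.155911.
Under a molecular clock d = 2μt, so t = d/(2μ) = 0.155911 / (2 × 0.021) = 3.71 Myr.

3.71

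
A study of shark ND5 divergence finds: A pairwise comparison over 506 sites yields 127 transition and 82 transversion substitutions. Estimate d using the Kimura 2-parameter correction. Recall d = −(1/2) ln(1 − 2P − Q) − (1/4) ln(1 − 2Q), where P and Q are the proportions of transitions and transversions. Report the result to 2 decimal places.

P = 127/506 ≈ 0.250988 and Q = 82/506 ≈ 0.162055.
Under the Kimura two-parameter model, d = −½ ln(1 − 2P − Q) − ¼ ln(1 − 2Q).
1 − 2P − Q = 0.335969, giving −½ ln(0.335969) = 0.545368.
1 − 2Q = 0.67589, giving −¼ ln(0.67589) = 0.097931.
d = 0.545368 + 0.097931 = 0.643299.

0.64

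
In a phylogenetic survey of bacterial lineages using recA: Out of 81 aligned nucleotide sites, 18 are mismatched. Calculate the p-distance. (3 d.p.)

p = 18/81 = 0.222222… ≈ 0.222 (to 3 d.p.).

0.222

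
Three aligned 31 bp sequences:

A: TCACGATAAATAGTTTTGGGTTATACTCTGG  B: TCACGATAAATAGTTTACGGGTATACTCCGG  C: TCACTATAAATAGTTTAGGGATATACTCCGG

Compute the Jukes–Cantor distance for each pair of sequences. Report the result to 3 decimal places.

d(A,B) = 0.142, d(A,C) = 0.142, d(B,C) = 0.104

A–B: 4/31 sites differ → p ≈ 0.129032, d = −0.75 ln(1 − 0.172043) = 0.141596 ≈ 0.142.
A–C: 4/31 sites differ → p ≈ 0.129032, d = −0.75 ln(1 − 0.172043) = 0.141596 ≈ 0.142.
B–C: 3/31 sites differ → p ≈ 0.096774, d = −0.75 ln(1 − 0.129032) = 0.103613 ≈ 0.104.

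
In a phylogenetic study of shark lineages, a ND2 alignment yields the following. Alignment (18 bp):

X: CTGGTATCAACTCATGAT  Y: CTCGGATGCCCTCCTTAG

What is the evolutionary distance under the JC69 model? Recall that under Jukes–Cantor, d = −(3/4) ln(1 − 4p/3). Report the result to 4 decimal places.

The sequences differ at 8 of 18 sites (3, 5, 8, 9, 10, 14, 16, 18), so p = 8/18 ≈ 0.444444.
d = −(3/4) ln(1 − 4p/3) = −0.75 ln(1 − 0.592592) = −0.75 ln(0.407408)
  = −0.75 × (-0.897940) = 0.673455 substitutions/site.

0.6735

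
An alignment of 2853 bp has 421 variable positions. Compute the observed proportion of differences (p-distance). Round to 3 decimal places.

p = 421/2853 = 0.147563… ≈ 0.148 (to 3 d.p.).

0.148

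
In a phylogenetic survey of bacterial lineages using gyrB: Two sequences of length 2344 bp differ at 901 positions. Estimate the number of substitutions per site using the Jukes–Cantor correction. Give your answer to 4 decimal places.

p = 901/2344 ≈ 0.384386.
d = −(3/4) ln(1 − 4p/3) = −0.75 ln(1 − 0.512515) = −0.75 ln(0.487485)
  = −0.75 × (-0.718496) = 0.538872 substitutions/site.

0.5389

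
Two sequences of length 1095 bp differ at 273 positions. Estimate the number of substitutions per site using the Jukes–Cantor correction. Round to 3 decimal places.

p = 273/1095 ≈ 0.249315.
d = −(3/4) ln(1 − 4p/3) = −0.75 ln(1 − 0.33242) = −0.75 ln(0.66758)
  = −0.75 × (-0.404096) = 0.303072 substitutions/site.

0.303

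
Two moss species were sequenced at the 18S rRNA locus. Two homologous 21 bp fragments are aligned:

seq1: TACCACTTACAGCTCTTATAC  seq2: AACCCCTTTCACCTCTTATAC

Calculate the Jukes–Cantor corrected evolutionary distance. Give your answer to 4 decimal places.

The sequences differ at 4 of 21 sites (1, 5, 9, 12), so p = 4/21 ≈ 0.190476.
d = −(3/4) ln(1 − 4p/3) = −0.75 ln(1 − 0.253968) = −0.75 ln(0.746032)
  = −0.75 × (-0.292987) = 0.219740 substitutions/site.

0.2197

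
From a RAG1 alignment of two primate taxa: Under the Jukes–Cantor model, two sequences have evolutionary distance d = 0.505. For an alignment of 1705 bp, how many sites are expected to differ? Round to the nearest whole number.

627

Invert JC69: p = (3/4)(1 − e^(−4d/3)) = 0.75 × (1 − e^(-0.673333)) = 0.75 × (1 − 0.510006) = 0.367496.
Expected differing sites = pL ≈ 0.367496 × 1705 = 626.58068 ≈ 627.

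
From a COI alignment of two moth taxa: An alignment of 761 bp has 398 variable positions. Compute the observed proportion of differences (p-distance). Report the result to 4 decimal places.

0.5230

p = 398/761 = 0.522996… ≈ 0.5230 (to 4 d.p.).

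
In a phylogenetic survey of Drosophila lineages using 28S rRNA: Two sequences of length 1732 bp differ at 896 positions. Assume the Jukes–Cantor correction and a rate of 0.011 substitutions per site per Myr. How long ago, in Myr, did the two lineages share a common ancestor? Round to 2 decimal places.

p = 896/1732 ≈ 0.517321.
d = −(3/4) ln(1 − 4p/3) = −0.75 ln(1 − 0.689761) = −0.75 ln(0.310239)
  = −0.75 × (-1.170412) = 0.877809 substitutions/site.
Under a molecular clock d = 2μt, so t = d/(2μ) = 0.877809 / (2 × 0.011) = 39.90 Myr.

39.90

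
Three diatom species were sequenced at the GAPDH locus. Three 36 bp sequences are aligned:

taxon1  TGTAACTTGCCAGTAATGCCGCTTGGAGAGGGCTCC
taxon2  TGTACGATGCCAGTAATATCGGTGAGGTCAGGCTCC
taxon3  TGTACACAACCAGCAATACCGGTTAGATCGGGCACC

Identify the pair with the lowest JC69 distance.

taxon2 and taxon3

taxon1–taxon2: 12/36 differ, p = 0.333, d = 0.441.
taxon1–taxon3: 12/36 differ, p = 0.333, d = 0.441.
taxon2–taxon3: 10/36 differ, p = 0.278, d = 0.347.
The smallest distance is between taxon2 and taxon3.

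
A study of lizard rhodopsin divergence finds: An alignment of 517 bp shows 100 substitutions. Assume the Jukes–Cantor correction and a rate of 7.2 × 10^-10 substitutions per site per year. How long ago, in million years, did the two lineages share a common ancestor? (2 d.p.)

p = 100/517 ≈ 0.193424.
d = −(3/4) ln(1 − 4p/3) = −0.75 ln(1 − 0.257899) = −0.75 ln(0.742101)
  = −0.75 × (-0.298270) = 0.223703 substitutions/site.
Under a molecular clock d = 2μt, so t = d/(2μ) = 0.223703 / (2 × 7.2 × 10^-10) = 155.35 million years.

155.35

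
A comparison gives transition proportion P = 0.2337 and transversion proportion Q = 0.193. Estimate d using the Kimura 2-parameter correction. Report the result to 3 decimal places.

Under the Kimura two-parameter model, d = −½ ln(1 − 2P − Q) − ¼ ln(1 − 2Q).
1 − 2P − Q = 0.3396, giving −½ ln(0.3396) = 0.539993.
1 − 2Q = 0.614, giving −¼ ln(0.614) = 0.121940.
d = 0.539993 + 0.121940 = 0.661933.

0.662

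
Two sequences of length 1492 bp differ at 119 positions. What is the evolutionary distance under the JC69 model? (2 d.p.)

0.08

p = 119/1492 ≈ 0.079759.
d = −(3/4) ln(1 − 4p/3) = −0.75 ln(1 − 0.106345) = −0.75 ln(0.893655)
  = −0.75 × (-0.112435) = 0.084326 substitutions/site.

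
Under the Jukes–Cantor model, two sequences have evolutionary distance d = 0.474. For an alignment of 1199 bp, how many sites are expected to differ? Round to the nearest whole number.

Invert JC69: p = (3/4)(1 − e^(−4d/3)) = 0.75 × (1 − e^(-0.632)) = 0.75 × (1 − 0.531528) = 0.351354.
Expected differing sites = pL ≈ 0.351354 × 1199 = 421.273446 ≈ 421.

421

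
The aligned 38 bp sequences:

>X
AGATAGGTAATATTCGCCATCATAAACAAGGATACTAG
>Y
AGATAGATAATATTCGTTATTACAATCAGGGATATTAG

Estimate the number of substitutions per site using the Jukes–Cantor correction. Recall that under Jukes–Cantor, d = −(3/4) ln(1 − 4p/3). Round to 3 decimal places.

0.247

The sequences differ at 8 of 38 sites (7, 17, 18, 21, 23, 26, 29, 35), so p = 8/38 ≈ 0.210526.
d = −(3/4) ln(1 − 4p/3) = −0.75 ln(1 − 0.280701) = −0.75 ln(0.719299)
  = −0.75 × (-0.329478) = 0.247109 substitutions/site.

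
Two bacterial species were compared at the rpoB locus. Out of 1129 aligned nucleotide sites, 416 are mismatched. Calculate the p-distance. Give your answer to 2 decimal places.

0.37

p = 416/1129 = 0.368467… ≈ 0.37 (to 2 d.p.).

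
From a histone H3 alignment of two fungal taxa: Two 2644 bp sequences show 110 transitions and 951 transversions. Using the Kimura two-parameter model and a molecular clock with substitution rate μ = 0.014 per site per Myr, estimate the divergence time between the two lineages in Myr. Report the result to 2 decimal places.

P = 110/2644 ≈ 0.041604 and Q = 951/2644 ≈ 0.359682.
Under the Kimura two-parameter model, d = −½ ln(1 − 2P − Q) − ¼ ln(1 − 2Q).
1 − 2P − Q = 0.55711, giving −½ ln(0.55711) = 0.292496.
1 − 2Q = 0.280636, giving −¼ ln(0.280636) = 0.317674.
d = 0.292496 + 0.317674 = 0.610170.
Under a molecular clock d = 2μt, so t = d/(2μ) = 0.610170 / (2 × 0.014) = 21.79 Myr.

21.79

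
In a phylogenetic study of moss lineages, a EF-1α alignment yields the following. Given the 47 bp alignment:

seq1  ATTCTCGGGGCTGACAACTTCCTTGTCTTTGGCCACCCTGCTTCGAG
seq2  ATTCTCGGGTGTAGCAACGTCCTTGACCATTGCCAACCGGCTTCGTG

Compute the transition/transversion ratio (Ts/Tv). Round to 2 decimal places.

Transitions are A↔G and C↔T; transversions are all other mismatches.
Transitions: 3. Transversions: 9.
R = 3/9 = 0.333333… ≈ 0.33 (to 2 d.p.).

0.33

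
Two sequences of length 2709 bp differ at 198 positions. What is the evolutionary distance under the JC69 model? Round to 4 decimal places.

p = 198/2709 ≈ 0.07309.
d = −(3/4) ln(1 − 4p/3) = −0.75 ln(1 − 0.097453) = −0.75 ln(0.902547)
  = −0.75 × (-0.102535) = 0.076901 substitutions/site.

0.0769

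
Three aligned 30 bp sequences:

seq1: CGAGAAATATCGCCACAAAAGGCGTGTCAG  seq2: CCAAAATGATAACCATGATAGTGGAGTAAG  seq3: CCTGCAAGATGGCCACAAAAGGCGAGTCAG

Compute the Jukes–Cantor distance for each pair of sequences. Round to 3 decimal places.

seq1–seq2: 13/30 sites differ → p ≈ 0.433333, d = −0.75 ln(1 − 0.577777) = 0.646666 ≈ 0.647.
seq1–seq3: 6/30 sites differ → p = 0.2, d = −0.75 ln(1 − 0.266667) = 0.232617 ≈ 0.233.
seq2–seq3: 12/30 sites differ → p = 0.4, d = −0.75 ln(1 − 0.533333) = 0.571605 ≈ 0.572.

d(seq1,seq2) = 0.647, d(seq1,seq3) = 0.233, d(seq2,seq3) = 0.572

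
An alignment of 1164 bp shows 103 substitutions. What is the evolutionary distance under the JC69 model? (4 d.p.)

p = 103/1164 ≈ 0.088488.
d = −(3/4) ln(1 − 4p/3) = −0.75 ln(1 − 0.117984) = −0.75 ln(0.882016)
  = −0.75 × (-0.125545) = 0.094159 substitutions/site.

0.0942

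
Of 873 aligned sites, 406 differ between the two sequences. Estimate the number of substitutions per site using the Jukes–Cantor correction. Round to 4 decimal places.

p = 406/873 ≈ 0.465063.
d = −(3/4) ln(1 − 4p/3) = −0.75 ln(1 − 0.620084) = −0.75 ln(0.379916)
  = −0.75 × (-0.967805) = 0.725854 substitutions/site.

0.7259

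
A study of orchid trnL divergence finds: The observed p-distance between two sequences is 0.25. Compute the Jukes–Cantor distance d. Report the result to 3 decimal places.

d = −(3/4) ln(1 − 4p/3) = −0.75 ln(1 − 0.333333) = −0.75 ln(0.666667)
  = −0.75 × (-0.405465) = 0.304099 substitutions/site.

0.304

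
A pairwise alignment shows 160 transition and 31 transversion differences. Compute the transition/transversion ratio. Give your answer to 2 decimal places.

R = 160/31 = 5.161290… ≈ 5.16 (to 2 d.p.).

5.16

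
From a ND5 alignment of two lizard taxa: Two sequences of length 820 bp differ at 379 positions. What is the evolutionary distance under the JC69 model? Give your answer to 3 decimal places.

0.718

p = 379/820 ≈ 0.462195.
d = −(3/4) ln(1 − 4p/3) = −0.75 ln(1 − 0.61626) = −0.75 ln(0.38374)
  = −0.75 × (-0.957790) = 0.718343 substitutions/site.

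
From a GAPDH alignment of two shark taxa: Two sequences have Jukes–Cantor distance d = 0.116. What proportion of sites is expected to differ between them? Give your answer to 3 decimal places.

p = (3/4)(1 − e^(−4d/3)) = 0.75 × (1 − e^(-0.154667)) = 0.75 × (1 − 0.856700) = 0.107475.

0.107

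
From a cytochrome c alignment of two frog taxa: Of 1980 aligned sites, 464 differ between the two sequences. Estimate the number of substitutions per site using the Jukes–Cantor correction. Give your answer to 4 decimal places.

p = 464/1980 ≈ 0.234343.
d = −(3/4) ln(1 − 4p/3) = −0.75 ln(1 − 0.312457) = −0.75 ln(0.687543)
  = −0.75 × (-0.374631) = 0.280973 substitutions/site.

0.2810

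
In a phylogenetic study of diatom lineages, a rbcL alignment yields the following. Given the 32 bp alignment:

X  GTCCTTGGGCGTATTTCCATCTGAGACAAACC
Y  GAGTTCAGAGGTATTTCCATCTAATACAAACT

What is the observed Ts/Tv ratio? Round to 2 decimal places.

Transitions are A↔G and C↔T; transversions are all other mismatches.
Transitions: 6. Transversions: 4.
R = 6/4 = 1.50.

1.50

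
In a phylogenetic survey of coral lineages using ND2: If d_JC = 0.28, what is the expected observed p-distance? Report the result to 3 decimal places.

0.234

p = (3/4)(1 − e^(−4d/3)) = 0.75 × (1 − e^(-0.373333)) = 0.75 × (1 − 0.688436) = 0.233673.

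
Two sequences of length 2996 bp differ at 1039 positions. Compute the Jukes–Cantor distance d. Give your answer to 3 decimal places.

0.465

p = 1039/2996 ≈ 0.346796.
d = −(3/4) ln(1 − 4p/3) = −0.75 ln(1 − 0.462395) = −0.75 ln(0.537605)
  = −0.75 × (-0.620631) = 0.465473 substitutions/site.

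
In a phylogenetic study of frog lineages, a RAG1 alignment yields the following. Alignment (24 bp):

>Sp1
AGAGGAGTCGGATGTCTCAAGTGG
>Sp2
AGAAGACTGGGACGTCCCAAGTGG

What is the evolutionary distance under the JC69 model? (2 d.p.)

0.24

The sequences differ at 5 of 24 sites (4, 7, 9, 13, 17), so p = 5/24 ≈ 0.208333.
d = −(3/4) ln(1 − 4p/3) = −0.75 ln(1 − 0.277777) = −0.75 ln(0.722223)
  = −0.75 × (-0.325421) = 0.244066 substitutions/site.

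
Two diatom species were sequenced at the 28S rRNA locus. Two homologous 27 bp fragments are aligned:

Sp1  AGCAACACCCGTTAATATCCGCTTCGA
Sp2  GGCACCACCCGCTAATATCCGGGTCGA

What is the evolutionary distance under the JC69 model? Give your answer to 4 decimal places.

0.2127

The sequences differ at 5 of 27 sites (1, 5, 12, 22, 23), so p = 5/27 ≈ 0.185185.
d = −(3/4) ln(1 − 4p/3) = −0.75 ln(1 − 0.246913) = −0.75 ln(0.753087)
  = −0.75 × (-0.283575) = 0.212681 substitutions/site.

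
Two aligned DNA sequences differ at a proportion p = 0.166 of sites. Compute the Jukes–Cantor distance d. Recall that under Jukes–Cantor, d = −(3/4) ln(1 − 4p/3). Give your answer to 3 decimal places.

d = −(3/4) ln(1 − 4p/3) = −0.75 ln(1 − 0.221333) = −0.75 ln(0.778667)
  = −0.75 × (-0.250172) = 0.187629 substitutions/site.

0.188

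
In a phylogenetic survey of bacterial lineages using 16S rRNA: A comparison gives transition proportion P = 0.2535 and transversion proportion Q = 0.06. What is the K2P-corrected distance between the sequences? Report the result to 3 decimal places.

0.450

Under the Kimura two-parameter model, d = −½ ln(1 − 2P − Q) − ¼ ln(1 − 2Q).
1 − 2P − Q = 0.433, giving −½ ln(0.433) = 0.418509.
1 − 2Q = 0.88, giving −¼ ln(0.88) = 0.031958.
d = 0.418509 + 0.031958 = 0.450467.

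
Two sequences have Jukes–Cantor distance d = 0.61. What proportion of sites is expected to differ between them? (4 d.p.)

p = (3/4)(1 − e^(−4d/3)) = 0.75 × (1 − e^(-0.813333)) = 0.75 × (1 − 0.443378) = 0.417467.

0.4175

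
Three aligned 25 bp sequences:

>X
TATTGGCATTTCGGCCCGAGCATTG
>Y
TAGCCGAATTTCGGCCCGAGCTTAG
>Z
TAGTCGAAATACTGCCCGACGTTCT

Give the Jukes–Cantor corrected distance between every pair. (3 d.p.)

d(X,Y) = 0.289, d(X,Z) = 0.663, d(Y,Z) = 0.417

X–Y: 6/25 sites differ → p = 0.24, d = −0.75 ln(1 − 0.32) = 0.289247 ≈ 0.289.
X–Z: 11/25 sites differ → p = 0.44, d = −0.75 ln(1 − 0.586667) = 0.662626 ≈ 0.663.
Y–Z: 8/25 sites differ → p = 0.32, d = −0.75 ln(1 − 0.426667) = 0.417216 ≈ 0.417.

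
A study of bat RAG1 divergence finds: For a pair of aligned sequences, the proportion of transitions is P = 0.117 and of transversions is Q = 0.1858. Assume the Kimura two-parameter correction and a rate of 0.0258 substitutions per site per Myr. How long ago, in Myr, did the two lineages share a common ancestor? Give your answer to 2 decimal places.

7.53

Under the Kimura two-parameter model, d = −½ ln(1 − 2P − Q) − ¼ ln(1 − 2Q).
1 − 2P − Q = 0.5802, giving −½ ln(0.5802) = 0.272191.
1 − 2Q = 0.6284, giving −¼ ln(0.6284) = 0.116145.
d = 0.272191 + 0.116145 = 0.388336.
Under a molecular clock d = 2μt, so t = d/(2μ) = 0.388336 / (2 × 0.0258) = 7.53 Myr.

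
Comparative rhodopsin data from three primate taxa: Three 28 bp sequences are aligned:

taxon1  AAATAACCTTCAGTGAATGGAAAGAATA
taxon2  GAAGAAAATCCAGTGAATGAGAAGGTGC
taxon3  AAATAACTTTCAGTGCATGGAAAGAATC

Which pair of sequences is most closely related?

taxon1 and taxon3

taxon1–taxon2: 11/28 differ, p = 0.393, d = 0.556.
taxon1–taxon3: 3/28 differ, p = 0.107, d = 0.116.
taxon2–taxon3: 11/28 differ, p = 0.393, d = 0.556.
The smallest distance is between taxon1 and taxon3.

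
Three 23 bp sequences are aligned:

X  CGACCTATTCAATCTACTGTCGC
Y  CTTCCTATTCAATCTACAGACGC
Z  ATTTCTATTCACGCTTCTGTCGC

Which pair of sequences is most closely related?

X–Y: 4/23 differ, p = 0.174, d = 0.198.
X–Z: 7/23 differ, p = 0.304, d = 0.390.
Y–Z: 7/23 differ, p = 0.304, d = 0.390.
The smallest distance is between X and Y.

X and Y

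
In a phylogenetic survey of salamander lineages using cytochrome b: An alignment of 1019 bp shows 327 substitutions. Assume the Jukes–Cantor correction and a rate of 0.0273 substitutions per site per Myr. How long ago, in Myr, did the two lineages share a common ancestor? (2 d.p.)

p = 327/1019 ≈ 0.320903.
d = −(3/4) ln(1 − 4p/3) = −0.75 ln(1 − 0.427871) = −0.75 ln(0.572129)
  = −0.75 × (-0.558391) = 0.418793 substitutions/site.
Under a molecular clock d = 2μt, so t = d/(2μ) = 0.418793 / (2 × 0.0273) = 7.67 Myr.

7.67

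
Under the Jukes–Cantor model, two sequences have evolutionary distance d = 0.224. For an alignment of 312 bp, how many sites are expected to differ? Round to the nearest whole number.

60

Invert JC69: p = (3/4)(1 − e^(−4d/3)) = 0.75 × (1 − e^(-0.298667)) = 0.75 × (1 − 0.741806) = 0.193646.
Expected differing sites = pL ≈ 0.193646 × 312 = 60.417552 ≈ 60.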